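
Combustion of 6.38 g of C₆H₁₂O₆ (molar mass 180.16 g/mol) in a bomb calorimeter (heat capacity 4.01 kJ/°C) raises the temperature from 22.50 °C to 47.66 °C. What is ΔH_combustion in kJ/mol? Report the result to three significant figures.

ΔH = -2850 kJ/mol

ΔT = 47.66 − 22.50 = 25.16 °C
q_cal = C_cal × ΔT = 4.01 × 25.16 = 100.8916 kJ
n = 6.38 / 180.16 = 0.03541 mol
q_rxn = −q_cal = -100.8916 kJ
ΔH = -100.8916 / 0.03541 = -2849 kJ/mol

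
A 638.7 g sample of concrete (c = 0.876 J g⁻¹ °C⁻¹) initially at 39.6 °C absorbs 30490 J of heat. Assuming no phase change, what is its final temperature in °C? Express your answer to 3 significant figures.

T_f = 94.1 °C

ΔT = q / (m c) = 30490 / (638.7 × 0.876) = 54.49 °C
T_f = 39.6 + 54.49 = 94.09 °C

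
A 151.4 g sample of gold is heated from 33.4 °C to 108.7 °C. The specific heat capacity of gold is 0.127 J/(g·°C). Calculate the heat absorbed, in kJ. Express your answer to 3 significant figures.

q = 1.45 kJ

q = m c ΔT = 151.4 × 0.127 × (108.7 − 33.4)
q = 151.4 × 0.127 × 75.3 = 1448 J = 1.45 kJ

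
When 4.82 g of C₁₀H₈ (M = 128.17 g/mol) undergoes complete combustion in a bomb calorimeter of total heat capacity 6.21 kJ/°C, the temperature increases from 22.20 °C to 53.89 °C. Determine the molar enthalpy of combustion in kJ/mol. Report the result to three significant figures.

ΔT = 53.89 − 22.20 = 31.69 °C
q_cal = C_cal × ΔT = 6.21 × 31.69 = 196.7949 kJ
n = 4.82 / 128.17 = 0.03761 mol
q_rxn = −q_cal = -196.7949 kJ
ΔH = -196.7949 / 0.03761 = -5233 kJ/mol

ΔH = -5230 kJ/mol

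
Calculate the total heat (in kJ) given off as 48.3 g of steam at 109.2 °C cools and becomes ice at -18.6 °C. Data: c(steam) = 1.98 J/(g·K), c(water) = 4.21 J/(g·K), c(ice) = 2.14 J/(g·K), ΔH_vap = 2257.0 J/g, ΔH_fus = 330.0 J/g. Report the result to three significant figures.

q1 (cool steam 109.2→100 °C): 48.3 × 1.98 × 9.2 = 880 J
q2 (condense at 100 °C): 48.3 × 2257.0 = 109013 J
q3 (cool water 100→0 °C): 48.3 × 4.21 × 100.0 = 20334 J
q4 (freeze at 0 °C): 48.3 × 330.0 = 15939 J
q5 (cool ice 0→-18.6 °C): 48.3 × 2.14 × 18.6 = 1923 J
Total: 880 + 109013 + 20334 + 15939 + 1923 = 148089 J = 148 kJ

q = 148 kJ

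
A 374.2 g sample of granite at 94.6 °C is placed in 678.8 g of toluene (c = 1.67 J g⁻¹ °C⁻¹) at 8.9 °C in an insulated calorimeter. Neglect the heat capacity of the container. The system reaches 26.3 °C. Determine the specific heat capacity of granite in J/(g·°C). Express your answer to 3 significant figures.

c = 0.772 J/(g·°C)

q_gained = (678.8 × 1.67) × (26.3 − 8.9) = 19720 J
q_lost = 374.2 × c × (94.6 − 26.3) = 25557.86 c
Set equal: c = 19720 / 25557.86 = 0.772 J/(g·°C)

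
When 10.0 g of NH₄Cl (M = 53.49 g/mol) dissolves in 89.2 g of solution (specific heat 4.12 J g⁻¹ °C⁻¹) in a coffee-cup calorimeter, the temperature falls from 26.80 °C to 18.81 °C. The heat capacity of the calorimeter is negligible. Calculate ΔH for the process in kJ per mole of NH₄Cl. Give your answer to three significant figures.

ΔH = 15.7 kJ/mol

|ΔT| = |18.81 − 26.80| = 7.99 °C
|q_surr| = (89.2 × 4.12) × 7.99 = 367.504 × 7.99 = 2936 J
n(NH₄Cl) = 10.0 / 53.49 = 0.1870 mol
Temperature fell, so q_rxn = +|q_surr| = 2.936 kJ
ΔH = q_rxn / n = 15.70 kJ/mol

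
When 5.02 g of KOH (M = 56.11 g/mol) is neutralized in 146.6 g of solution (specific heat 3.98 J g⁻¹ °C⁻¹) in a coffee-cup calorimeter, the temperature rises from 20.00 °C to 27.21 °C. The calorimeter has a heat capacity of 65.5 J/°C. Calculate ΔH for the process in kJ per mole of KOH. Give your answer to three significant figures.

|ΔT| = |27.21 − 20.00| = 7.21 °C
|q_surr| = (146.6 × 3.98 + 65.5) × 7.21 = 648.968 × 7.21 = 4679 J
n(KOH) = 5.02 / 56.11 = 0.08947 mol
Temperature rose, so q_rxn = −|q_surr| = -4.679 kJ
ΔH = q_rxn / n = -52.30 kJ/mol

ΔH = -52.3 kJ/mol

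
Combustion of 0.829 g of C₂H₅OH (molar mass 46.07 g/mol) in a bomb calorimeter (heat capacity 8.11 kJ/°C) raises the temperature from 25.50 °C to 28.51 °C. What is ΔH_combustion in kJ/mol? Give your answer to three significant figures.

ΔH = -1360 kJ/mol

ΔT = 28.51 − 25.50 = 3.01 °C
q_cal = C_cal × ΔT = 8.11 × 3.01 = 24.4111 kJ
n = 0.829 / 46.07 = 0.01799 mol
q_rxn = −q_cal = -24.4111 kJ
ΔH = -24.4111 / 0.01799 = -1357 kJ/mol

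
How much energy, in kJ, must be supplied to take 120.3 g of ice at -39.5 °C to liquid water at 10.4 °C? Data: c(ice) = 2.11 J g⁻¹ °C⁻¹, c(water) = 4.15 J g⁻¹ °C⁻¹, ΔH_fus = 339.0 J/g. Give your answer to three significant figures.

q = 56.0 kJ

q1 (heat ice -39.5→0.0 °C): 120.3 × 2.11 × 39.5 = 10026 J
q2 (melt at 0 °C): 120.3 × 339.0 = 40782 J
q3 (heat water 0.0→10.4 °C): 120.3 × 4.15 × 10.4 = 5192 J
Total: 10026 + 40782 + 5192 = 56000 J = 56.0 kJ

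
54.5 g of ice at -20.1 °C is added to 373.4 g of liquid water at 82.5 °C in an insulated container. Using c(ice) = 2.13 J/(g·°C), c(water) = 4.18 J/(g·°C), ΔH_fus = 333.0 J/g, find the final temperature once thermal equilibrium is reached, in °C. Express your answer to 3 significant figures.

T_f = 60.5 °C

Heat to bring ice to 0 °C and melt it: q₁ = 54.5×2.13×20.1 + 54.5×333.0 = 20482 J
Heat the water can supply cooling to 0 °C: 373.4×4.18×82.5 = 128767 J > q₁, so all ice melts.
Energy balance: 373.4×4.18×(82.5 − T) = 20482 + 54.5×4.18×(T − 0)
1560.812(82.5 − T) = 20482 + 227.81 T
128767 − 20482 = 1788.622 T
T = 108285 / 1788.622 = 60.54 °C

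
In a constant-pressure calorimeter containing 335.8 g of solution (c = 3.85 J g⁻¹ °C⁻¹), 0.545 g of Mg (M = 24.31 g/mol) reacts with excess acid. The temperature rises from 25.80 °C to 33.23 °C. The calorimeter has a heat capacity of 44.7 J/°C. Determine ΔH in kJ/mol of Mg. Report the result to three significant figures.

ΔH = -443 kJ/mol

|ΔT| = |33.23 − 25.80| = 7.43 °C
|q_surr| = (335.8 × 3.85 + 44.7) × 7.43 = 1337.53 × 7.43 = 9938 J
n(Mg) = 0.545 / 24.31 = 0.02242 mol
Temperature rose, so q_rxn = −|q_surr| = -9.938 kJ
ΔH = q_rxn / n = -443.3 kJ/mol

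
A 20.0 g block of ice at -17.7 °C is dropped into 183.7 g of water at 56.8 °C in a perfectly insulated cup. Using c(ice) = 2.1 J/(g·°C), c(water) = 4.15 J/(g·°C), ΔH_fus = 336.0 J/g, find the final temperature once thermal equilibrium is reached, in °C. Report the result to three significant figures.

Heat to bring ice to 0 °C and melt it: q₁ = 20.0×2.1×17.7 + 20.0×336.0 = 7463.4 J
Heat the water can supply cooling to 0 °C: 183.7×4.15×56.8 = 43301.8 J > q₁, so all ice melts.
Energy balance: 183.7×4.15×(56.8 − T) = 7463.4 + 20.0×4.15×(T − 0)
762.355(56.8 − T) = 7463.4 + 83 T
43301.8 − 7463.4 = 845.355 T
T = 35838.4 / 845.355 = 42.39 °C

T_f = 42.4 °C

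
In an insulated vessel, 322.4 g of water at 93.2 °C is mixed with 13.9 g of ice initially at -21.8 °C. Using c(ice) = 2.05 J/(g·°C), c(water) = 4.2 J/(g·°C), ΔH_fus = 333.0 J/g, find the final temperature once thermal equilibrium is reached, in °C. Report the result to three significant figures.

T_f = 85.6 °C

Heat to bring ice to 0 °C and melt it: q₁ = 13.9×2.05×21.8 + 13.9×333.0 = 5249.9 J
Heat the water can supply cooling to 0 °C: 322.4×4.2×93.2 = 126200 J > q₁, so all ice melts.
Energy balance: 322.4×4.2×(93.2 − T) = 5249.9 + 13.9×4.2×(T − 0)
1354.08(93.2 − T) = 5249.9 + 58.38 T
126200 − 5249.9 = 1412.46 T
T = 120950.1 / 1412.46 = 85.63 °C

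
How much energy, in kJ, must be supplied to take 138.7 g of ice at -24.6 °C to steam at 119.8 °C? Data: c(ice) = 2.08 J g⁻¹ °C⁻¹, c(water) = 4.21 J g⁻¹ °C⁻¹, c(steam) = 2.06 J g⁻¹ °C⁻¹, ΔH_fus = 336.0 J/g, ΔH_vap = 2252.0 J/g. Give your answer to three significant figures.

q = 430 kJ

q1 (heat ice -24.6→0.0 °C): 138.7 × 2.08 × 24.6 = 7097 J
q2 (melt at 0 °C): 138.7 × 336.0 = 46603 J
q3 (heat water 0.0→100.0 °C): 138.7 × 4.21 × 100.0 = 58393 J
q4 (vaporize at 100 °C): 138.7 × 2252.0 = 312352 J
q5 (heat steam 100.0→119.8 °C): 138.7 × 2.06 × 19.8 = 5657 J
Total: 7097 + 46603 + 58393 + 312352 + 5657 = 430102 J = 430 kJ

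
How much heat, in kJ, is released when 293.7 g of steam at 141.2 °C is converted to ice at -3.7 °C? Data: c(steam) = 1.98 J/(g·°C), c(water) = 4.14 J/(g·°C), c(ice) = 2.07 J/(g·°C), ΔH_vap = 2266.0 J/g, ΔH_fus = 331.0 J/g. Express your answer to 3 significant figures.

q1 (cool steam 141.2→100 °C): 293.7 × 1.98 × 41.2 = 23959 J
q2 (condense at 100 °C): 293.7 × 2266.0 = 665524 J
q3 (cool water 100→0 °C): 293.7 × 4.14 × 100.0 = 121592 J
q4 (freeze at 0 °C): 293.7 × 331.0 = 97215 J
q5 (cool ice 0→-3.7 °C): 293.7 × 2.07 × 3.7 = 2249 J
Total: 23959 + 665524 + 121592 + 97215 + 2249 = 910539 J = 911 kJ

q = 911 kJ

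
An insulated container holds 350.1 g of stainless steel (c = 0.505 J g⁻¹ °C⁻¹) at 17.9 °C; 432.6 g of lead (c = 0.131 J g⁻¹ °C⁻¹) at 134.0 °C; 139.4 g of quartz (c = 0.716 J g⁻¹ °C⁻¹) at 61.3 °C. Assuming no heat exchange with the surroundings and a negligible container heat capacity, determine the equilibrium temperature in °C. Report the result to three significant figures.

Σ mᵢcᵢ(T − Tᵢ) = 0  ⇒  T = Σ mᵢcᵢTᵢ / Σ mᵢcᵢ
Σ mᵢcᵢ = 350.1×0.505 + 432.6×0.131 + 139.4×0.716 = 333.2815
Σ mᵢcᵢTᵢ = 176.8005×17.9 + 56.6706×134.0 + 99.8104×61.3 = 16877
T = 16877 / 333.2815 = 50.64 °C

T_f = 50.6 °C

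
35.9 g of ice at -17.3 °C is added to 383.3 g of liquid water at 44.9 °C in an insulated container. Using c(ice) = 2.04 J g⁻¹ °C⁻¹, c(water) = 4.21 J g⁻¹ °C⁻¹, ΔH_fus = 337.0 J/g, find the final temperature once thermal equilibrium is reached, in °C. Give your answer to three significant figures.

Heat to bring ice to 0 °C and melt it: q₁ = 35.9×2.04×17.3 + 35.9×337.0 = 13365 J
Heat the water can supply cooling to 0 °C: 383.3×4.21×44.9 = 72454.8 J > q₁, so all ice melts.
Energy balance: 383.3×4.21×(44.9 − T) = 13365 + 35.9×4.21×(T − 0)
1613.693(44.9 − T) = 13365 + 151.139 T
72454.8 − 13365 = 1764.832 T
T = 59089.8 / 1764.832 = 33.48 °C

T_f = 33.5 °C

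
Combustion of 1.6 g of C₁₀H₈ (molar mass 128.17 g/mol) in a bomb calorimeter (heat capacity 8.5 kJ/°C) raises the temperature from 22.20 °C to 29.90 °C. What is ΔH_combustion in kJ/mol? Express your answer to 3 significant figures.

ΔH = -5240 kJ/mol

ΔT = 29.90 − 22.20 = 7.70 °C
q_cal = C_cal × ΔT = 8.5 × 7.70 = 65.45 kJ
n = 1.6 / 128.17 = 0.01248 mol
q_rxn = −q_cal = -65.45 kJ
ΔH = -65.45 / 0.01248 = -5244 kJ/mol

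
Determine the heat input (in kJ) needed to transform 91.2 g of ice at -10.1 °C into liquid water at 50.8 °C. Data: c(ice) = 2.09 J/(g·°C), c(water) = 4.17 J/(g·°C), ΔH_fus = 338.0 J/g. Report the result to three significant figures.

q1 (heat ice -10.1→0.0 °C): 91.2 × 2.09 × 10.1 = 1925 J
q2 (melt at 0 °C): 91.2 × 338.0 = 30826 J
q3 (heat water 0.0→50.8 °C): 91.2 × 4.17 × 50.8 = 19319 J
Total: 1925 + 30826 + 19319 = 52070 J = 52.1 kJ

q = 52.1 kJ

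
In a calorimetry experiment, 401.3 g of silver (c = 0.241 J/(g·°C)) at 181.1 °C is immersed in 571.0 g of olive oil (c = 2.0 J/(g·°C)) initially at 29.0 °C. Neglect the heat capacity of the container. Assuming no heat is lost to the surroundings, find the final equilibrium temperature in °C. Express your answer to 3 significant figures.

T_f = 40.9 °C

Heat lost by silver = heat gained by olive oil.
(401.3)(0.241)(181.1 − T) = (571.0)(2.0)(T − 29.0)
96.7133 (181.1 − T) = 1142 (T − 29.0)
17515 − 96.7133 T = 1142 T − 33118
50633 = 1238.7133 T
T = 40.88 °C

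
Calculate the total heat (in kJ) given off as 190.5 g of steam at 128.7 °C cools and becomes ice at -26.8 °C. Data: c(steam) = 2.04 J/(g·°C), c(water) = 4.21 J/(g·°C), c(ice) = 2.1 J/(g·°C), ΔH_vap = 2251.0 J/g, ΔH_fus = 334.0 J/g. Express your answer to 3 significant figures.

q = 595 kJ

q1 (cool steam 128.7→100 °C): 190.5 × 2.04 × 28.7 = 11153 J
q2 (condense at 100 °C): 190.5 × 2251.0 = 428816 J
q3 (cool water 100→0 °C): 190.5 × 4.21 × 100.0 = 80201 J
q4 (freeze at 0 °C): 190.5 × 334.0 = 63627 J
q5 (cool ice 0→-26.8 °C): 190.5 × 2.1 × 26.8 = 10721 J
Total: 11153 + 428816 + 80201 + 63627 + 10721 = 594518 J = 595 kJ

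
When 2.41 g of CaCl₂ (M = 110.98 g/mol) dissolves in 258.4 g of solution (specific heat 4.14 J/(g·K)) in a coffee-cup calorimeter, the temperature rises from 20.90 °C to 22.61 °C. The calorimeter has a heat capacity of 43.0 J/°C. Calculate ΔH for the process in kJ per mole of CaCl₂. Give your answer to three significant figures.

ΔH = -87.6 kJ/mol

|ΔT| = |22.61 − 20.90| = 1.71 °C
|q_surr| = (258.4 × 4.14 + 43.0) × 1.71 = 1112.776 × 1.71 = 1903 J
n(CaCl₂) = 2.41 / 110.98 = 0.02172 mol
Temperature rose, so q_rxn = −|q_surr| = -1.903 kJ
ΔH = q_rxn / n = -87.62 kJ/mol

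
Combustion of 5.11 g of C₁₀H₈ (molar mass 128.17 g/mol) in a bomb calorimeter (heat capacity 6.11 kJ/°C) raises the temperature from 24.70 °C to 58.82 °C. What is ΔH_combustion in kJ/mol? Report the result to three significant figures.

ΔT = 58.82 − 24.70 = 34.12 °C
q_cal = C_cal × ΔT = 6.11 × 34.12 = 208.4732 kJ
n = 5.11 / 128.17 = 0.03987 mol
q_rxn = −q_cal = -208.4732 kJ
ΔH = -208.4732 / 0.03987 = -5229 kJ/mol

ΔH = -5230 kJ/mol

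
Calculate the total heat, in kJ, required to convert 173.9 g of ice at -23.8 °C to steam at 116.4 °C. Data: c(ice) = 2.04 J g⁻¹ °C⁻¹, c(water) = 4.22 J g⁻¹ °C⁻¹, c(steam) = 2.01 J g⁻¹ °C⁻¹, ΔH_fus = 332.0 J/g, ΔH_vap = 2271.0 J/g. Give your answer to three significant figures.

q = 540 kJ

q1 (heat ice -23.8→0.0 °C): 173.9 × 2.04 × 23.8 = 8443 J
q2 (melt at 0 °C): 173.9 × 332.0 = 57735 J
q3 (heat water 0.0→100.0 °C): 173.9 × 4.22 × 100.0 = 73386 J
q4 (vaporize at 100 °C): 173.9 × 2271.0 = 394927 J
q5 (heat steam 100.0→116.4 °C): 173.9 × 2.01 × 16.4 = 5732 J
Total: 8443 + 57735 + 73386 + 394927 + 5732 = 540223 J = 540 kJ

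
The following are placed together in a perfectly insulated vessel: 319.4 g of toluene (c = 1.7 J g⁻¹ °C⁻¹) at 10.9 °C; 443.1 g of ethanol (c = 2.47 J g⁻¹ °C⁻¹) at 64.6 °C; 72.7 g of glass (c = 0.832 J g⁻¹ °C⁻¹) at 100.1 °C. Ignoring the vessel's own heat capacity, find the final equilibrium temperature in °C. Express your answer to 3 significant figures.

Σ mᵢcᵢ(T − Tᵢ) = 0  ⇒  T = Σ mᵢcᵢTᵢ / Σ mᵢcᵢ
Σ mᵢcᵢ = 319.4×1.7 + 443.1×2.47 + 72.7×0.832 = 1697.9234
Σ mᵢcᵢTᵢ = 542.98×10.9 + 1094.457×64.6 + 60.4864×100.1 = 82675
T = 82675 / 1697.9234 = 48.69 °C

T_f = 48.7 °C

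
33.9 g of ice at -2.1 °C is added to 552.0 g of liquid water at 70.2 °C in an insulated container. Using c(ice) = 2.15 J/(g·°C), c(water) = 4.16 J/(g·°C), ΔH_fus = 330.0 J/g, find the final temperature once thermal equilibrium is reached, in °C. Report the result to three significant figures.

T_f = 61.5 °C

Heat to bring ice to 0 °C and melt it: q₁ = 33.9×2.15×2.1 + 33.9×330.0 = 11340 J
Heat the water can supply cooling to 0 °C: 552.0×4.16×70.2 = 161202 J > q₁, so all ice melts.
Energy balance: 552.0×4.16×(70.2 − T) = 11340 + 33.9×4.16×(T − 0)
2296.32(70.2 − T) = 11340 + 141.024 T
161202 − 11340 = 2437.344 T
T = 149862 / 2437.344 = 61.49 °C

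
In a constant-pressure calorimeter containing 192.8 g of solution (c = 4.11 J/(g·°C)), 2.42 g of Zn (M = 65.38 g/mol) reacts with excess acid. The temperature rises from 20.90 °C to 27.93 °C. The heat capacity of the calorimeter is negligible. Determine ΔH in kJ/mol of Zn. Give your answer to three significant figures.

|ΔT| = |27.93 − 20.90| = 7.03 °C
|q_surr| = (192.8 × 4.11) × 7.03 = 792.408 × 7.03 = 5570.6 J
n(Zn) = 2.42 / 65.38 = 0.037014 mol
Temperature rose, so q_rxn = −|q_surr| = -5.5706 kJ
ΔH = q_rxn / n = -150.4998 kJ/mol

ΔH = -150 kJ/mol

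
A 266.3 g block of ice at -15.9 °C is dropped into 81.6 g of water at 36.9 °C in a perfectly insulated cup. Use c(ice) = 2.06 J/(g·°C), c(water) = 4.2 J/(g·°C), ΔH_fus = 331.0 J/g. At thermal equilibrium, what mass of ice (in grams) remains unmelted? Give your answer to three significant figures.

m_ice remaining = 254 g

Heat to warm all ice to 0 °C: 266.3×2.06×15.9 = 8722.4 J
Heat released by water cooling to 0 °C: 81.6×4.2×36.9 = 12646 J
12646 J < 8722.4 + 266.3×331.0 = 96867.7 J, so not all ice melts; final T = 0 °C.
Heat left for melting: 12646 − 8722.4 = 3923.6 J
Mass melted = 3923.6 / 331.0 = 11.85 g
Ice remaining = 266.3 − 11.85 = 254.45 g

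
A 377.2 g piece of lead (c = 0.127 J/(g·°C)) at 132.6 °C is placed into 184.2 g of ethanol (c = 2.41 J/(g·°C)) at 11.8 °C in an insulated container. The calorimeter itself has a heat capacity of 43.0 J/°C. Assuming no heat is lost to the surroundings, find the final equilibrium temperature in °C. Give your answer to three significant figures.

T_f = 22.6 °C

Heat lost by lead = heat gained by ethanol + calorimeter.
(377.2)(0.127)(132.6 − T) = [(184.2)(2.41) + 43.0](T − 11.8)
47.9044 (132.6 − T) = 486.922 (T − 11.8)
6352.1 − 47.9044 T = 486.922 T − 5745.7
12097.8 = 534.8264 T
T = 22.62 °C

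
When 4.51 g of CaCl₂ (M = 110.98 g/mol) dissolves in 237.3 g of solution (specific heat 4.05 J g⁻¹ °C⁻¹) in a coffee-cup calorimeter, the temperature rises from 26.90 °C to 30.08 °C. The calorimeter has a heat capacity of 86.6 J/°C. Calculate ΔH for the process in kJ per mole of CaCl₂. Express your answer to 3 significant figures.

ΔH = -82.0 kJ/mol

|ΔT| = |30.08 − 26.90| = 3.18 °C
|q_surr| = (237.3 × 4.05 + 86.6) × 3.18 = 1047.665 × 3.18 = 3332 J
n(CaCl₂) = 4.51 / 110.98 = 0.04064 mol
Temperature rose, so q_rxn = −|q_surr| = -3.332 kJ
ΔH = q_rxn / n = -81.99 kJ/mol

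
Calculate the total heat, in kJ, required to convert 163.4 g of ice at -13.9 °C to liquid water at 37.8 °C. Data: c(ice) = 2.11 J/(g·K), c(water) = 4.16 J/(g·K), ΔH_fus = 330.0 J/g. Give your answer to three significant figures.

q = 84.4 kJ

q1 (heat ice -13.9→0.0 °C): 163.4 × 2.11 × 13.9 = 4792 J
q2 (melt at 0 °C): 163.4 × 330.0 = 53922 J
q3 (heat water 0.0→37.8 °C): 163.4 × 4.16 × 37.8 = 25694 J
Total: 4792 + 53922 + 25694 = 84408 J = 84.4 kJ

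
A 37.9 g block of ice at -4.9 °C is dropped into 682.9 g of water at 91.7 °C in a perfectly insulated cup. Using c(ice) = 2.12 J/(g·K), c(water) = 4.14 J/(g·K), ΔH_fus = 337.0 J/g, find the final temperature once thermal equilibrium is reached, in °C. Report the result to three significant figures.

Heat to bring ice to 0 °C and melt it: q₁ = 37.9×2.12×4.9 + 37.9×337.0 = 13166 J
Heat the water can supply cooling to 0 °C: 682.9×4.14×91.7 = 259255 J > q₁, so all ice melts.
Energy balance: 682.9×4.14×(91.7 − T) = 13166 + 37.9×4.14×(T − 0)
2827.206(91.7 − T) = 13166 + 156.906 T
259255 − 13166 = 2984.112 T
T = 246089 / 2984.112 = 82.47 °C

T_f = 82.5 °C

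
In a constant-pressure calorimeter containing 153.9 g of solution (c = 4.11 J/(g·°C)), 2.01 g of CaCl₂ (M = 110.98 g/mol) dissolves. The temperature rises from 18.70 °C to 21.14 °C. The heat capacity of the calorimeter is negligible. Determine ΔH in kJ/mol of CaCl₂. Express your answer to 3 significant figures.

ΔH = -85.2 kJ/mol

|ΔT| = |21.14 − 18.70| = 2.44 °C
|q_surr| = (153.9 × 4.11) × 2.44 = 632.529 × 2.44 = 1543 J
n(CaCl₂) = 2.01 / 110.98 = 0.01811 mol
Temperature rose, so q_rxn = −|q_surr| = -1.543 kJ
ΔH = q_rxn / n = -85.20 kJ/mol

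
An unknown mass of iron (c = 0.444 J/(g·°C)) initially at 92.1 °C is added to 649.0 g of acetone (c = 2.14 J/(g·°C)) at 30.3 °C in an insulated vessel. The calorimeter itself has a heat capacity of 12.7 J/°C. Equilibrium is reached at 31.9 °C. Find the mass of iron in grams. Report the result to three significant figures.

q_gained = (649.0 × 2.14 + 12.7) × (31.9 − 30.3) = 2242 J
q_lost = m × 0.444 × (92.1 − 31.9) = 26.7288 m
m = 2242 / 26.7288 = 83.9 g

m = 83.9 g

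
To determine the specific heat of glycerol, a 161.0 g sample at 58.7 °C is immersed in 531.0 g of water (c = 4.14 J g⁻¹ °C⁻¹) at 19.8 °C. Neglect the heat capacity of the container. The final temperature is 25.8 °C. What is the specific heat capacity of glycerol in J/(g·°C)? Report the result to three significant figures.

c = 2.49 J/(g·°C)

q_gained = (531.0 × 4.14) × (25.8 − 19.8) = 13190 J
q_lost = 161.0 × c × (58.7 − 25.8) = 5296.9 c
Set equal: c = 13190 / 5296.9 = 2.49 J/(g·°C)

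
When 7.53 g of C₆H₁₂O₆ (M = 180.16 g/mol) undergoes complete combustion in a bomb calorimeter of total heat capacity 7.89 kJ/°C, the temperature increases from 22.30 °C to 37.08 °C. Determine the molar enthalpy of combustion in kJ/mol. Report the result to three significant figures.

ΔH = -2790 kJ/mol

ΔT = 37.08 − 22.30 = 14.78 °C
q_cal = C_cal × ΔT = 7.89 × 14.78 = 116.6142 kJ
n = 7.53 / 180.16 = 0.04180 mol
q_rxn = −q_cal = -116.6142 kJ
ΔH = -116.6142 / 0.04180 = -2790 kJ/mol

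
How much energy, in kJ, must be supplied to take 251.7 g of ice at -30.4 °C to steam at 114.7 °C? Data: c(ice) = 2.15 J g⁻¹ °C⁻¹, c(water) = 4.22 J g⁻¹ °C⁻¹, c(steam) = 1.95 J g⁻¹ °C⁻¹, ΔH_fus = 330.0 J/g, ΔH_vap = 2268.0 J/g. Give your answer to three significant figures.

q = 784 kJ

q1 (heat ice -30.4→0.0 °C): 251.7 × 2.15 × 30.4 = 16451 J
q2 (melt at 0 °C): 251.7 × 330.0 = 83061 J
q3 (heat water 0.0→100.0 °C): 251.7 × 4.22 × 100.0 = 106217 J
q4 (vaporize at 100 °C): 251.7 × 2268.0 = 570856 J
q5 (heat steam 100.0→114.7 °C): 251.7 × 1.95 × 14.7 = 7215 J
Total: 16451 + 83061 + 106217 + 570856 + 7215 = 783800 J = 784 kJ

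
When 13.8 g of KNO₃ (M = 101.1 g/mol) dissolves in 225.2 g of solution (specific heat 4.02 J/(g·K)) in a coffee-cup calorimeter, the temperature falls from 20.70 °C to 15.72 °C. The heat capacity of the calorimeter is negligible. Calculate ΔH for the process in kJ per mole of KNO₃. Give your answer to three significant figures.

|ΔT| = |15.72 − 20.70| = 4.98 °C
|q_surr| = (225.2 × 4.02) × 4.98 = 905.304 × 4.98 = 4508 J
n(KNO₃) = 13.8 / 101.1 = 0.1365 mol
Temperature fell, so q_rxn = +|q_surr| = 4.508 kJ
ΔH = q_rxn / n = 33.03 kJ/mol

ΔH = 33.0 kJ/mol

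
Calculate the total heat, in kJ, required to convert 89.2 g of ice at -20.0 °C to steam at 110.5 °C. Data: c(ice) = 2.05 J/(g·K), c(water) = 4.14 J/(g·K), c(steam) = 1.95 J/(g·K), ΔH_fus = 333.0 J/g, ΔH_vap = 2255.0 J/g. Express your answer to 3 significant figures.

q = 273 kJ

q1 (heat ice -20.0→0.0 °C): 89.2 × 2.05 × 20.0 = 3657 J
q2 (melt at 0 °C): 89.2 × 333.0 = 29704 J
q3 (heat water 0.0→100.0 °C): 89.2 × 4.14 × 100.0 = 36929 J
q4 (vaporize at 100 °C): 89.2 × 2255.0 = 201146 J
q5 (heat steam 100.0→110.5 °C): 89.2 × 1.95 × 10.5 = 1826 J
Total: 3657 + 29704 + 36929 + 201146 + 1826 = 273262 J = 273 kJ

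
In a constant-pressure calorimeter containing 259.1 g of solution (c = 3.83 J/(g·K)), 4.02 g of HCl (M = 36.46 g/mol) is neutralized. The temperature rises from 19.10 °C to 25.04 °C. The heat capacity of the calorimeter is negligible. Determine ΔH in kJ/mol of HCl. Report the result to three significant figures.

ΔH = -53.5 kJ/mol

|ΔT| = |25.04 − 19.10| = 5.94 °C
|q_surr| = (259.1 × 3.83) × 5.94 = 992.353 × 5.94 = 5894.6 J
n(HCl) = 4.02 / 36.46 = 0.11026 mol
Temperature rose, so q_rxn = −|q_surr| = -5.8946 kJ
ΔH = q_rxn / n = -53.46 kJ/mol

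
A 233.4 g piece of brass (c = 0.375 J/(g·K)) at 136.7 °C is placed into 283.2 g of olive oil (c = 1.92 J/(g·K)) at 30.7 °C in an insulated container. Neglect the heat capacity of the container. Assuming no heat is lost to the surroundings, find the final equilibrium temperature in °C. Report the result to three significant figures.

Heat lost by brass = heat gained by olive oil.
(233.4)(0.375)(136.7 − T) = (283.2)(1.92)(T − 30.7)
87.525 (136.7 − T) = 543.744 (T − 30.7)
11965 − 87.525 T = 543.744 T − 16693
28658 = 631.269 T
T = 45.40 °C

T_f = 45.4 °C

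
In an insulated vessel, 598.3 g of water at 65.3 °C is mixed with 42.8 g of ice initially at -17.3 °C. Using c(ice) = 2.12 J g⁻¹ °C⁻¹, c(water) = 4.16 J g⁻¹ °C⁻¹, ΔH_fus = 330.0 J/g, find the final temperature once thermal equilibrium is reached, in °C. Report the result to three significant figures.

Heat to bring ice to 0 °C and melt it: q₁ = 42.8×2.12×17.3 + 42.8×330.0 = 15694 J
Heat the water can supply cooling to 0 °C: 598.3×4.16×65.3 = 162527 J > q₁, so all ice melts.
Energy balance: 598.3×4.16×(65.3 − T) = 15694 + 42.8×4.16×(T − 0)
2488.928(65.3 − T) = 15694 + 178.048 T
162527 − 15694 = 2666.976 T
T = 146833 / 2666.976 = 55.06 °C

T_f = 55.1 °C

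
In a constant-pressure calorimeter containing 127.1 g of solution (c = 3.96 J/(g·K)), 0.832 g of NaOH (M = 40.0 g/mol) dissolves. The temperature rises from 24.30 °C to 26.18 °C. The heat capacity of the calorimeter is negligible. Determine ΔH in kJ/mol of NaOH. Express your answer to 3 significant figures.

ΔH = -45.5 kJ/mol

|ΔT| = |26.18 − 24.30| = 1.88 °C
|q_surr| = (127.1 × 3.96) × 1.88 = 503.316 × 1.88 = 946.2 J
n(NaOH) = 0.832 / 40.0 = 0.02080 mol
Temperature rose, so q_rxn = −|q_surr| = -0.9462 kJ
ΔH = q_rxn / n = -45.49 kJ/mol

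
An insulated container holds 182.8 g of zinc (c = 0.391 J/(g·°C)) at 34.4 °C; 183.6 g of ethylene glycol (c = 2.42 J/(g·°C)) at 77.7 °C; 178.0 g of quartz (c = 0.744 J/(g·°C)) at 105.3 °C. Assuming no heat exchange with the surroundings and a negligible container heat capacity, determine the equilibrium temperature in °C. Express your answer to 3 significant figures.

T_f = 78.6 °C

Σ mᵢcᵢ(T − Tᵢ) = 0  ⇒  T = Σ mᵢcᵢTᵢ / Σ mᵢcᵢ
Σ mᵢcᵢ = 182.8×0.391 + 183.6×2.42 + 178.0×0.744 = 648.2188
Σ mᵢcᵢTᵢ = 71.4748×34.4 + 444.312×77.7 + 132.432×105.3 = 50927
T = 50927 / 648.2188 = 78.56 °C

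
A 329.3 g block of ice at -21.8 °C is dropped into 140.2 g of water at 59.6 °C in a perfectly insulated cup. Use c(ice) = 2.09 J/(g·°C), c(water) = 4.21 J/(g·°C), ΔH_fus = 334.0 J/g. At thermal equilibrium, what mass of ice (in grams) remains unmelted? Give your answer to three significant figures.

m_ice remaining = 269 g

Heat to warm all ice to 0 °C: 329.3×2.09×21.8 = 15004 J
Heat released by water cooling to 0 °C: 140.2×4.21×59.6 = 35178 J
35178 J < 15004 + 329.3×334.0 = 124990.2 J, so not all ice melts; final T = 0 °C.
Heat left for melting: 35178 − 15004 = 20174 J
Mass melted = 20174 / 334.0 = 60.40 g
Ice remaining = 329.3 − 60.40 = 268.90 g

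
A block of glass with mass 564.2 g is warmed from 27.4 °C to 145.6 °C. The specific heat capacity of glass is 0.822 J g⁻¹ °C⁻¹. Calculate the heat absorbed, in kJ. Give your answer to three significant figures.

q = m c ΔT = 564.2 × 0.822 × (145.6 − 27.4)
q = 564.2 × 0.822 × 118.2 = 54820 J = 54.8 kJ

q = 54.8 kJ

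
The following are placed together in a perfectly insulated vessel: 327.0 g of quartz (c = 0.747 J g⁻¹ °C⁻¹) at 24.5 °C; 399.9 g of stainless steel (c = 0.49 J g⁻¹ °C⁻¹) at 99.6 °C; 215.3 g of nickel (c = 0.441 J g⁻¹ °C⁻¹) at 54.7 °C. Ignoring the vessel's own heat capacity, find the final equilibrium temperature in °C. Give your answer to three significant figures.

Σ mᵢcᵢ(T − Tᵢ) = 0  ⇒  T = Σ mᵢcᵢTᵢ / Σ mᵢcᵢ
Σ mᵢcᵢ = 327.0×0.747 + 399.9×0.49 + 215.3×0.441 = 535.1673
Σ mᵢcᵢTᵢ = 244.269×24.5 + 195.951×99.6 + 94.9473×54.7 = 30695
T = 30695 / 535.1673 = 57.36 °C

T_f = 57.4 °C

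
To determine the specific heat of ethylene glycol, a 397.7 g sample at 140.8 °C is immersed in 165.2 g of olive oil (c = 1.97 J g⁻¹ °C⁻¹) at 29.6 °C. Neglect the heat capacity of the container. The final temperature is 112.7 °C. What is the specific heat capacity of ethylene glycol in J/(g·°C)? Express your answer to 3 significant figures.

q_gained = (165.2 × 1.97) × (112.7 − 29.6) = 27040 J
q_lost = 397.7 × c × (140.8 − 112.7) = 11175.37 c
Set equal: c = 27040 / 11175.37 = 2.42 J/(g·°C)

c = 2.42 J/(g·°C)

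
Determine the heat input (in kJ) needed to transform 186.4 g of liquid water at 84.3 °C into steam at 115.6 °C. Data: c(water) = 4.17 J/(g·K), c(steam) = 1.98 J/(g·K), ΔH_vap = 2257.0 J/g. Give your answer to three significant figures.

q = 439 kJ

q1 (heat water 84.3→100.0 °C): 186.4 × 4.17 × 15.7 = 12203 J
q2 (vaporize at 100 °C): 186.4 × 2257.0 = 420705 J
q3 (heat steam 100.0→115.6 °C): 186.4 × 1.98 × 15.6 = 5758 J
Total: 12203 + 420705 + 5758 = 438666 J = 439 kJ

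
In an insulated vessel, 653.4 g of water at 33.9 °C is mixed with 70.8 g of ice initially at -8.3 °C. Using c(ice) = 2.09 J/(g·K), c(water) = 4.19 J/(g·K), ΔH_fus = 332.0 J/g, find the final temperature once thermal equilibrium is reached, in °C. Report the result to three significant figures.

Heat to bring ice to 0 °C and melt it: q₁ = 70.8×2.09×8.3 + 70.8×332.0 = 24734 J
Heat the water can supply cooling to 0 °C: 653.4×4.19×33.9 = 92809.6 J > q₁, so all ice melts.
Energy balance: 653.4×4.19×(33.9 − T) = 24734 + 70.8×4.19×(T − 0)
2737.746(33.9 − T) = 24734 + 296.652 T
92809.6 − 24734 = 3034.398 T
T = 68075.6 / 3034.398 = 22.43 °C

T_f = 22.4 °C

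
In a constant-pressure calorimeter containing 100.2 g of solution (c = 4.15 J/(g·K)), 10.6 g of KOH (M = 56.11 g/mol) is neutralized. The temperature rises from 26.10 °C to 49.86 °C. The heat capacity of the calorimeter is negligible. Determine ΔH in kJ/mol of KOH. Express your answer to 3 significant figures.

|ΔT| = |49.86 − 26.10| = 23.76 °C
|q_surr| = (100.2 × 4.15) × 23.76 = 415.83 × 23.76 = 9880 J
n(KOH) = 10.6 / 56.11 = 0.1889 mol
Temperature rose, so q_rxn = −|q_surr| = -9.880 kJ
ΔH = q_rxn / n = -52.30 kJ/mol

ΔH = -52.3 kJ/mol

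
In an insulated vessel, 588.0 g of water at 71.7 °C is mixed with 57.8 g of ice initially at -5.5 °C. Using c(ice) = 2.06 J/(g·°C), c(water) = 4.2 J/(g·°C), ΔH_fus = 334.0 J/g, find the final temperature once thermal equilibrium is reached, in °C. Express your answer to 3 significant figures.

Heat to bring ice to 0 °C and melt it: q₁ = 57.8×2.06×5.5 + 57.8×334.0 = 19960 J
Heat the water can supply cooling to 0 °C: 588.0×4.2×71.7 = 177070 J > q₁, so all ice melts.
Energy balance: 588.0×4.2×(71.7 − T) = 19960 + 57.8×4.2×(T − 0)
2469.6(71.7 − T) = 19960 + 242.76 T
177070 − 19960 = 2712.36 T
T = 157110 / 2712.36 = 57.92 °C

T_f = 57.9 °C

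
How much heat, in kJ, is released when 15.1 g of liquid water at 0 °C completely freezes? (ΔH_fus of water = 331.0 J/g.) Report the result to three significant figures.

q = 5.00 kJ

q = m × ΔH_fus = 15.1 × 331.0 = 4998 J = 5.00 kJ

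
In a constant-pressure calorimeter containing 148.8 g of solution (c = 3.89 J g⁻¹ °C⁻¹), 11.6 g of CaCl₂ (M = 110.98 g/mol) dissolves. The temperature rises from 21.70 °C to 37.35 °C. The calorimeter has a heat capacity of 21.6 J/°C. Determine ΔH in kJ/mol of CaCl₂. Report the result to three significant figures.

|ΔT| = |37.35 − 21.70| = 15.65 °C
|q_surr| = (148.8 × 3.89 + 21.6) × 15.65 = 600.432 × 15.65 = 9397 J
n(CaCl₂) = 11.6 / 110.98 = 0.1045 mol
Temperature rose, so q_rxn = −|q_surr| = -9.397 kJ
ΔH = q_rxn / n = -89.92 kJ/mol

ΔH = -89.9 kJ/mol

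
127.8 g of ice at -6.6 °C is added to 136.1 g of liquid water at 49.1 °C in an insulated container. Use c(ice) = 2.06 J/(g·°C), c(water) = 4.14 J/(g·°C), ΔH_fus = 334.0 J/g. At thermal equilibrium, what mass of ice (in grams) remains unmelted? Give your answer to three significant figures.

Heat to warm all ice to 0 °C: 127.8×2.06×6.6 = 1737.6 J
Heat released by water cooling to 0 °C: 136.1×4.14×49.1 = 27666 J
27666 J < 1737.6 + 127.8×334.0 = 44422.8 J, so not all ice melts; final T = 0 °C.
Heat left for melting: 27666 − 1737.6 = 25928.4 J
Mass melted = 25928.4 / 334.0 = 77.63 g
Ice remaining = 127.8 − 77.63 = 50.17 g

m_ice remaining = 50.2 g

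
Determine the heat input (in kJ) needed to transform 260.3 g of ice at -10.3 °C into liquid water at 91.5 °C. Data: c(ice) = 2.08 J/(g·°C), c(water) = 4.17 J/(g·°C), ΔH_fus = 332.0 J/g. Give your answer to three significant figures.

q1 (heat ice -10.3→0.0 °C): 260.3 × 2.08 × 10.3 = 5577 J
q2 (melt at 0 °C): 260.3 × 332.0 = 86420 J
q3 (heat water 0.0→91.5 °C): 260.3 × 4.17 × 91.5 = 99319 J
Total: 5577 + 86420 + 99319 = 191316 J = 191 kJ

q = 191 kJ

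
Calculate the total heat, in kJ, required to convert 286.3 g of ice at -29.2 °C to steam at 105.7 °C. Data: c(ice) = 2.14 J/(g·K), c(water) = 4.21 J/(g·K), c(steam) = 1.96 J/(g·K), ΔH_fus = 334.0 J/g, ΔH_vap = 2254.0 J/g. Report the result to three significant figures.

q = 883 kJ

q1 (heat ice -29.2→0.0 °C): 286.3 × 2.14 × 29.2 = 17890 J
q2 (melt at 0 °C): 286.3 × 334.0 = 95624 J
q3 (heat water 0.0→100.0 °C): 286.3 × 4.21 × 100.0 = 120532 J
q4 (vaporize at 100 °C): 286.3 × 2254.0 = 645320 J
q5 (heat steam 100.0→105.7 °C): 286.3 × 1.96 × 5.7 = 3199 J
Total: 17890 + 95624 + 120532 + 645320 + 3199 = 882565 J = 883 kJ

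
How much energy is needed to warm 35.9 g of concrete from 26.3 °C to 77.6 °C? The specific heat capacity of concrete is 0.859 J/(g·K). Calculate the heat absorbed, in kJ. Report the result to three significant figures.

q = m c ΔT = 35.9 × 0.859 × (77.6 − 26.3)
q = 35.9 × 0.859 × 51.3 = 1582 J = 1.58 kJ

q = 1.58 kJ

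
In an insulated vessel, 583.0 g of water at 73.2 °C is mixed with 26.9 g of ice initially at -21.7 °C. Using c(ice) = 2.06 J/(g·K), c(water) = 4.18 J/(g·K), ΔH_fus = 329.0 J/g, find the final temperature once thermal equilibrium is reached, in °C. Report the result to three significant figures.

T_f = 66.0 °C

Heat to bring ice to 0 °C and melt it: q₁ = 26.9×2.06×21.7 + 26.9×329.0 = 10053 J
Heat the water can supply cooling to 0 °C: 583.0×4.18×73.2 = 178384 J > q₁, so all ice melts.
Energy balance: 583.0×4.18×(73.2 − T) = 10053 + 26.9×4.18×(T − 0)
2436.94(73.2 − T) = 10053 + 112.442 T
178384 − 10053 = 2549.382 T
T = 168331 / 2549.382 = 66.03 °C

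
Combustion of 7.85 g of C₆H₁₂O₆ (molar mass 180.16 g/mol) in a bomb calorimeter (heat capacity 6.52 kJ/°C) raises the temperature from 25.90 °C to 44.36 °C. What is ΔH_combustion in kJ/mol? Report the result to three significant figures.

ΔT = 44.36 − 25.90 = 18.46 °C
q_cal = C_cal × ΔT = 6.52 × 18.46 = 120.3592 kJ
n = 7.85 / 180.16 = 0.04357 mol
q_rxn = −q_cal = -120.3592 kJ
ΔH = -120.3592 / 0.04357 = -2762 kJ/mol

ΔH = -2760 kJ/mol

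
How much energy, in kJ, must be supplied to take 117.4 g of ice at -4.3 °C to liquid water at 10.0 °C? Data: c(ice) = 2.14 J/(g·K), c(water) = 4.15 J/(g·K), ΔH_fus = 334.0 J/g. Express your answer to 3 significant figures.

q1 (heat ice -4.3→0.0 °C): 117.4 × 2.14 × 4.3 = 1080 J
q2 (melt at 0 °C): 117.4 × 334.0 = 39212 J
q3 (heat water 0.0→10.0 °C): 117.4 × 4.15 × 10.0 = 4872 J
Total: 1080 + 39212 + 4872 = 45164 J = 45.2 kJ

q = 45.2 kJ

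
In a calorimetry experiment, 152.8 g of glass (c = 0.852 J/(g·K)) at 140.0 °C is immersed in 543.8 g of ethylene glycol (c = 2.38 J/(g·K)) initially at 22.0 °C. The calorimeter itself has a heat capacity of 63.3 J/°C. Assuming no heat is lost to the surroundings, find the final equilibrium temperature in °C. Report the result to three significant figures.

T_f = 32.3 °C

Heat lost by glass = heat gained by ethylene glycol + calorimeter.
(152.8)(0.852)(140.0 − T) = [(543.8)(2.38) + 63.3](T − 22.0)
130.1856 (140.0 − T) = 1357.544 (T − 22.0)
18226 − 130.1856 T = 1357.544 T − 29866
48092 = 1487.7296 T
T = 32.33 °C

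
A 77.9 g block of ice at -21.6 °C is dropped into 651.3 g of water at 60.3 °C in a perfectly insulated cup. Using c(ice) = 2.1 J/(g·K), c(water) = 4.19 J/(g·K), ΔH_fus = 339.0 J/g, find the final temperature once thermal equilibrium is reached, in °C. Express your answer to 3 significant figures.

T_f = 44.1 °C

Heat to bring ice to 0 °C and melt it: q₁ = 77.9×2.1×21.6 + 77.9×339.0 = 29942 J
Heat the water can supply cooling to 0 °C: 651.3×4.19×60.3 = 164556 J > q₁, so all ice melts.
Energy balance: 651.3×4.19×(60.3 − T) = 29942 + 77.9×4.19×(T − 0)
2728.947(60.3 − T) = 29942 + 326.401 T
164556 − 29942 = 3055.348 T
T = 134614 / 3055.348 = 44.06 °C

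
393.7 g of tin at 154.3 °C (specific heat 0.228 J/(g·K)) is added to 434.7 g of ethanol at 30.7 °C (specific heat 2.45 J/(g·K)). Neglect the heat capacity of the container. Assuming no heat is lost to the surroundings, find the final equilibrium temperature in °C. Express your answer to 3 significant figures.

T_f = 40.3 °C

Heat lost by tin = heat gained by ethanol.
(393.7)(0.228)(154.3 − T) = (434.7)(2.45)(T − 30.7)
89.7636 (154.3 − T) = 1065.015 (T − 30.7)
13851 − 89.7636 T = 1065.015 T − 32696
46547 = 1154.7786 T
T = 40.31 °C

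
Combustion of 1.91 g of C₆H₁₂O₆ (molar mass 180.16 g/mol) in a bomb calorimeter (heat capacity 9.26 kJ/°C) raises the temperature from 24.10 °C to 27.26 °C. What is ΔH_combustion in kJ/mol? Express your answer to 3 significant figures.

ΔT = 27.26 − 24.10 = 3.16 °C
q_cal = C_cal × ΔT = 9.26 × 3.16 = 29.2616 kJ
n = 1.91 / 180.16 = 0.01060 mol
q_rxn = −q_cal = -29.2616 kJ
ΔH = -29.2616 / 0.01060 = -2761 kJ/mol

ΔH = -2760 kJ/mol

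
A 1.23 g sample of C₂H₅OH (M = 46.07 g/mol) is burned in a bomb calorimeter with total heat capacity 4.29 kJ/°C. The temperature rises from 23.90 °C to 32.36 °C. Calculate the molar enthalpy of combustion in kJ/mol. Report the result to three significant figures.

ΔT = 32.36 − 23.90 = 8.46 °C
q_cal = C_cal × ΔT = 4.29 × 8.46 = 36.2934 kJ
n = 1.23 / 46.07 = 0.02670 mol
q_rxn = −q_cal = -36.2934 kJ
ΔH = -36.2934 / 0.02670 = -1359 kJ/mol

ΔH = -1360 kJ/mol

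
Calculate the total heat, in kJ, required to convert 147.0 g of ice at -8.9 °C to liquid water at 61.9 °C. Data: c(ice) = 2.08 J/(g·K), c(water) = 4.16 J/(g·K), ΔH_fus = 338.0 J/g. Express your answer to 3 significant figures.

q1 (heat ice -8.9→0.0 °C): 147.0 × 2.08 × 8.9 = 2721 J
q2 (melt at 0 °C): 147.0 × 338.0 = 49686 J
q3 (heat water 0.0→61.9 °C): 147.0 × 4.16 × 61.9 = 37853 J
Total: 2721 + 49686 + 37853 = 90260 J = 90.3 kJ

q = 90.3 kJ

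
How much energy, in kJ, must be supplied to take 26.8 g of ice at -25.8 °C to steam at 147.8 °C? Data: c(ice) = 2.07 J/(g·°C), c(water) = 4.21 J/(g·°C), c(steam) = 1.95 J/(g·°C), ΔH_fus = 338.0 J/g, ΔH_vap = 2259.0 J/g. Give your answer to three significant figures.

q1 (heat ice -25.8→0.0 °C): 26.8 × 2.07 × 25.8 = 1431 J
q2 (melt at 0 °C): 26.8 × 338.0 = 9058 J
q3 (heat water 0.0→100.0 °C): 26.8 × 4.21 × 100.0 = 11283 J
q4 (vaporize at 100 °C): 26.8 × 2259.0 = 60541 J
q5 (heat steam 100.0→147.8 °C): 26.8 × 1.95 × 47.8 = 2498 J
Total: 1431 + 9058 + 11283 + 60541 + 2498 = 84811 J = 84.8 kJ

q = 84.8 kJ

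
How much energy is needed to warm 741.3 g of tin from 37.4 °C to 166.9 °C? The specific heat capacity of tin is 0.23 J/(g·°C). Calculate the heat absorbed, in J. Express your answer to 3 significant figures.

q = m c ΔT = 741.3 × 0.23 × (166.9 − 37.4)
q = 741.3 × 0.23 × 129.5 = 22080 J

q = 22100 J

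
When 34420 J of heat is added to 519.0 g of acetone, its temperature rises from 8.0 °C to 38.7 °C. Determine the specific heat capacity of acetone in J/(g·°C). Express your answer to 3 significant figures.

c = 2.16 J/(g·°C)

c = q / (m ΔT) = 34420 / (519.0 × 30.7)
c = 34420 / 15933.3 = 2.16 J/(g·°C)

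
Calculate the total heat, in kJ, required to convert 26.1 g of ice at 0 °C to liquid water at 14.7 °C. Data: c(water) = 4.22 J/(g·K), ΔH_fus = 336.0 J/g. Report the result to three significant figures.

q1 (melt at 0 °C): 26.1 × 336.0 = 8770 J
q2 (heat water 0.0→14.7 °C): 26.1 × 4.22 × 14.7 = 1619 J
Total: 8770 + 1619 = 10389 J = 10.4 kJ

q = 10.4 kJ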